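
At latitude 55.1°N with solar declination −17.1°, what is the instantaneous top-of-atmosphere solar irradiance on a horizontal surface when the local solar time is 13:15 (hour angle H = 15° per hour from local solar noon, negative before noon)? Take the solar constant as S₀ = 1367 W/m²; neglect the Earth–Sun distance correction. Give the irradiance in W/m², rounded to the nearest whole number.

Hour angle H = 15° × (13.25 − 12) = 18.75°.
cos θ_z = sin φ sin δ + cos φ cos δ cos H = (0.8202)(-0.2940) + (0.5721)(0.9558)(0.9469) = 0.2766.
Top-of-atmosphere irradiance = S₀ cos θ_z = 1367 × 0.2766 = 378.11 W/m².

378 W/m²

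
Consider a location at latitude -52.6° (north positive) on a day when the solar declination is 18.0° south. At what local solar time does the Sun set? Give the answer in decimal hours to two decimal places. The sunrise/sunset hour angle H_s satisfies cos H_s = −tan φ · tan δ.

19.68 h

−tan φ tan δ = −(-1.3079)(-0.3249) = -0.4249; H_s = arccos(-0.4249) = 115.14°.
Sunset is at 12 + H_s/15 = 12 + 7.676 = 19.676 h local solar time.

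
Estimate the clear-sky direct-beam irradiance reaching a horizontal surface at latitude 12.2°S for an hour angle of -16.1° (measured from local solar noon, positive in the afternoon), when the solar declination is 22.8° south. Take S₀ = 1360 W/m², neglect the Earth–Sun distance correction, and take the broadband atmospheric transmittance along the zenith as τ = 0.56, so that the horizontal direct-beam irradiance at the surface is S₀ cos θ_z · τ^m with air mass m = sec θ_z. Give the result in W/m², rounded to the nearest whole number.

699 W/m²

cos θ_z = sin φ sin δ + cos φ cos δ cos H = (-0.2113)(-0.3875) + (0.9774)(0.9219)(0.9608) = 0.9476.
Air mass m = 1/cos θ_z = 1/0.9476 = 1.055; τ^m = 0.56^1.055 = 0.5424.
Surface direct beam = 1360 × 0.9476 × 0.5424 = 699.01 W/m².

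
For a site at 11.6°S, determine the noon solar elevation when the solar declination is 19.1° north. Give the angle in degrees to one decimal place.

59.3°

At local solar noon the hour angle is zero, so the elevation is 90° − |φ − δ| = 90° − |-11.6° − (19.1°)| = 90° − 30.7° = 59.3°.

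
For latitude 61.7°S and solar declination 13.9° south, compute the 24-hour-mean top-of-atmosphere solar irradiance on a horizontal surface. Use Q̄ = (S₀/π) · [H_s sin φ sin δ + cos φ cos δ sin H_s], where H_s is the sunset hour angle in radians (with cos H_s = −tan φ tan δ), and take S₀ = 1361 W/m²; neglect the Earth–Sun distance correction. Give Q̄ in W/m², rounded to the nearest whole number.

365 W/m²

The sunset hour angle satisfies cos H_s = −tan φ tan δ = -0.4596, giving H_s = 117.36°. In radians, H_s = 2.0483.
H_s sin φ sin δ = 2.0483 × -0.8805 × -0.2402 = 0.4332.
cos φ cos δ sin H_s = 0.4741 × 0.9707 × 0.8881 = 0.4087.
Q̄ = (1361/π) × (0.4332 + 0.4087) = 433.22 × 0.8419 = 364.73 W/m².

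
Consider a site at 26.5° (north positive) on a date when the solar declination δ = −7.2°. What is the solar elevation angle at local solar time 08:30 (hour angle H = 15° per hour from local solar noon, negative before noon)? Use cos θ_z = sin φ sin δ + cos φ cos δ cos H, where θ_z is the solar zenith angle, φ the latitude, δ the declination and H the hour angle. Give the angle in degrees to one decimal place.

Hour angle H = 15° × (8.5 − 12) = -52.50°.
cos θ_z = sin(26.5°) sin(-7.2°) + cos(26.5°) cos(-7.2°) cos(-52.50°) = -0.0559 + 0.5405 = 0.4846.
θ_z = arccos(0.4846) = 61.01°, so the elevation is 90° − 61.01° = 28.99°.

29.0°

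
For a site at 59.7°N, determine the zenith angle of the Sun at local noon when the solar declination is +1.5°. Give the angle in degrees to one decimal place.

At local solar noon the hour angle is zero, so the zenith angle is |φ − δ| = |59.7° − (1.5°)| = 58.2°.

58.2°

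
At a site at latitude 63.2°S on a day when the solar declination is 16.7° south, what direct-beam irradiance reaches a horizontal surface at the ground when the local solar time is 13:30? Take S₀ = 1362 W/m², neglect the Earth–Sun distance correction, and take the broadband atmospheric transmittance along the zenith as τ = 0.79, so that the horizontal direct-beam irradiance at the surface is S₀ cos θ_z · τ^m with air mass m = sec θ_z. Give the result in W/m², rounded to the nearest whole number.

Hour angle H = 15° × (13.5 − 12) = 22.50°.
cos θ_z = sin(-63.2°) sin(-16.7°) + cos(-63.2°) cos(-16.7°) cos(22.50°) = 0.2565 + 0.3990 = 0.6555.
Air mass m = 1/cos θ_z = 1/0.6555 = 1.526; τ^m = 0.79^1.526 = 0.6979.
Surface direct beam = 1362 × 0.6555 × 0.6979 = 623.08 W/m².

623 W/m²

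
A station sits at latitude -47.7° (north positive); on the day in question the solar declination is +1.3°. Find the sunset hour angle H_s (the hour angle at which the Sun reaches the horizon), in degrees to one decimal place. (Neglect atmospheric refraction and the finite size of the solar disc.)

88.6°

The sunset hour angle satisfies cos H_s = −tan φ tan δ = 0.0249, giving H_s = 88.57°.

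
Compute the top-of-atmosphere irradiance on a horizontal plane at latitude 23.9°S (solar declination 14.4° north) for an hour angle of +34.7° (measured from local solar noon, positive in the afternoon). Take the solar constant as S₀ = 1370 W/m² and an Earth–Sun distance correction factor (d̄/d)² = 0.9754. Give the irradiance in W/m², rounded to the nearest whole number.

With φ = -23.9°, δ = 14.4°, H = 34.70°: sin φ sin δ = -0.1008, cos φ cos δ cos H = 0.7280, so cos θ_z = 0.6272.
Top-of-atmosphere irradiance = S₀ (d̄/d)² cos θ_z = 1370 × 0.9754 × 0.6272 = 838.13 W/m².

838 W/m²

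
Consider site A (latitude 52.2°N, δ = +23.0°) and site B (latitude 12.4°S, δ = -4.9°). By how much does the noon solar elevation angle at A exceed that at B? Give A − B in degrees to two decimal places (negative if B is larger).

-21.70°

A: 90° − |52.2 − (23.0)| = 60.80°.
B: 90° − |-12.4 − (-4.9)| = 82.50°.
A − B = 60.80 − 82.50 = -21.70°.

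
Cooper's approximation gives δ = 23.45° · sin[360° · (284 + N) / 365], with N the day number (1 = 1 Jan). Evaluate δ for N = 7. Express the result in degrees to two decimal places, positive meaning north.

360 × (284 + 7) / 365 = 287.014°; sin(287.014°) = -0.9562.
δ = 23.45 × -0.9562 = -22.423° ≈ -22.42°.

-22.42°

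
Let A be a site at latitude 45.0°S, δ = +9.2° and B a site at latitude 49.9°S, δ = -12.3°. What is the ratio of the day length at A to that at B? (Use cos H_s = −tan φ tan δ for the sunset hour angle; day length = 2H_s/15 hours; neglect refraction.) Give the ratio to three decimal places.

A: H_s = arccos(−tan -45.0° · tan 9.2°) = 80.68°, so 2H_s/15 = 10.7573 h.
B: H_s = arccos(−tan -49.9° · tan -12.3°) = 105.01°, so 2H_s/15 = 14.0013 h.
Ratio A/B = 10.7573 / 14.0013 = 0.7683.

0.768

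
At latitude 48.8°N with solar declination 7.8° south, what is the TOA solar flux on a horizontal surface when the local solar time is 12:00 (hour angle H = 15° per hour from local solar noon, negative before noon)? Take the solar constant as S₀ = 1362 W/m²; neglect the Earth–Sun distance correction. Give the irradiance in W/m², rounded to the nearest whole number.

750 W/m²

Hour angle H = 15° × (12 − 12) = 0.00°.
cos θ_z = sin(48.8°) sin(-7.8°) + cos(48.8°) cos(-7.8°) cos(0.00°) = -0.1021 + 0.6526 = 0.5505.
Top-of-atmosphere irradiance = S₀ cos θ_z = 1362 × 0.5505 = 749.78 W/m².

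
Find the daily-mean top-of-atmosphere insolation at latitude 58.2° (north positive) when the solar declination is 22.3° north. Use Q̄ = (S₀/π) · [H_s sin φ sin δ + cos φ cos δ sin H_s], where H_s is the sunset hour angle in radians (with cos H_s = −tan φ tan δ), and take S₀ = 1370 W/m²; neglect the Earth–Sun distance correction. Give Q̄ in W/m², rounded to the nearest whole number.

482 W/m²

cos H_s = −tan(58.2°) · tan(22.3°) = -0.6615, so H_s = arccos(-0.6615) = 131.41°. In radians, H_s = 2.2935.
H_s sin φ sin δ = 2.2935 × 0.8499 × 0.3795 = 0.7397.
cos φ cos δ sin H_s = 0.5270 × 0.9252 × 0.7500 = 0.3657.
Q̄ = (1370/π) × (0.7397 + 0.3657) = 436.08 × 1.1054 = 482.04 W/m².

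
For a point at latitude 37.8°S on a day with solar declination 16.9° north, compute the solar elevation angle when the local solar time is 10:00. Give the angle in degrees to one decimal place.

28.5°

Hour angle H = 15° × (10 − 12) = -30.00°.
With φ = -37.8°, δ = 16.9°, H = -30.00°: sin φ sin δ = -0.1782, cos φ cos δ cos H = 0.6547, so cos θ_z = 0.4765.
θ_z = arccos(0.4765) = 61.54°, so the elevation is 90° − 61.54° = 28.46°.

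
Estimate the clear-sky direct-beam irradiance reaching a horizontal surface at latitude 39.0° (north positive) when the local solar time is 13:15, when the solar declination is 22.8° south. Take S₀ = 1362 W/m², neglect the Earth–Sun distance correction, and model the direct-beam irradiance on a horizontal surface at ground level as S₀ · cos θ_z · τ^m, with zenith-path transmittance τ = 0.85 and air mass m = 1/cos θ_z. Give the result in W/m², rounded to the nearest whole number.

407 W/m²

Hour angle H = 15° × (13.25 − 12) = 18.75°.
With φ = 39.0°, δ = -22.8°, H = 18.75°: sin φ sin δ = -0.2439, cos φ cos δ cos H = 0.6784, so cos θ_z = 0.4345.
Air mass m = 1/cos θ_z = 1/0.4345 = 2.301; τ^m = 0.85^2.301 = 0.6880.
Surface direct beam = 1362 × 0.4345 × 0.6880 = 407.15 W/m².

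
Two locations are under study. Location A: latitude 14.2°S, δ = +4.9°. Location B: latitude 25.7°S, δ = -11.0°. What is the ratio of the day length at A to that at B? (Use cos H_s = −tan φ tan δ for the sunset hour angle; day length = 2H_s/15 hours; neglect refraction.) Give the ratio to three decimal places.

A: H_s = arccos(−tan -14.2° · tan 4.9°) = 88.76°, so 2H_s/15 = 11.8347 h.
B: H_s = arccos(−tan -25.7° · tan -11.0°) = 95.37°, so 2H_s/15 = 12.7160 h.
Ratio A/B = 11.8347 / 12.7160 = 0.9307.

0.931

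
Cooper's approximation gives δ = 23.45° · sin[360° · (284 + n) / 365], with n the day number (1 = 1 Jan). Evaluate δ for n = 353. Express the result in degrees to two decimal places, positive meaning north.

-23.44°

360 × (284 + 353) / 365 = 628.274°; sin(628.274°) = -0.9995.
δ = 23.45 × -0.9995 = -23.438° ≈ -23.44°.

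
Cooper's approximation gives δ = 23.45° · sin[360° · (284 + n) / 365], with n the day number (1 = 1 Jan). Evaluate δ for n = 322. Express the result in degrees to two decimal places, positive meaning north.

-19.82°

360 × (284 + 322) / 365 = 597.699°; sin(597.699°) = -0.8453.
δ = 23.45 × -0.8453 = -19.822° ≈ -19.82°.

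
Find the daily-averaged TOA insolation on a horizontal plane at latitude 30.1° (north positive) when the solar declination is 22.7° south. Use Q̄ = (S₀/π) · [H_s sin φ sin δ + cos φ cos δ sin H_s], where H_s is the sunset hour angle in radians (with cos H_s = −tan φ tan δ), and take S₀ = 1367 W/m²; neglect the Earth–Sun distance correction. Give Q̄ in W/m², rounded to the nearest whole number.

cos H_s = −tan(30.1°) · tan(-22.7°) = 0.2425, so H_s = arccos(0.2425) = 75.97°. In radians, H_s = 1.3259.
H_s sin φ sin δ = 1.3259 × 0.5015 × -0.3859 = -0.2566.
cos φ cos δ sin H_s = 0.8652 × 0.9225 × 0.9702 = 0.7744.
Q̄ = (1367/π) × (-0.2566 + 0.7744) = 435.13 × 0.5178 = 225.31 W/m².

225 W/m²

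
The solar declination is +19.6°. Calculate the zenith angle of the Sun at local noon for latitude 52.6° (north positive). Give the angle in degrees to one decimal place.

33.0°

At local solar noon the hour angle is zero, so the zenith angle is |φ − δ| = |52.6° − (19.6°)| = 33.0°.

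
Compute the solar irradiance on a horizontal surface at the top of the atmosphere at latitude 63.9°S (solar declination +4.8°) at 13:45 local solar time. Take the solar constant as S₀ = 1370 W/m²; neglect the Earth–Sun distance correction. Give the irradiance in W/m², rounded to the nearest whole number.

436 W/m²

Hour angle H = 15° × (13.75 − 12) = 26.25°.
With φ = -63.9°, δ = 4.8°, H = 26.25°: sin φ sin δ = -0.0751, cos φ cos δ cos H = 0.3932, so cos θ_z = 0.3181.
Top-of-atmosphere irradiance = S₀ cos θ_z = 1370 × 0.3181 = 435.80 W/m².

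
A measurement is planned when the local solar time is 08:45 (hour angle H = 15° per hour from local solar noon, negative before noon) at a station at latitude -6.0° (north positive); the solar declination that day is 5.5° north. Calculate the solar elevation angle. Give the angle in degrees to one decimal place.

40.0°

Hour angle H = 15° × (8.75 − 12) = -48.75°.
cos θ_z = sin(-6.0°) sin(5.5°) + cos(-6.0°) cos(5.5°) cos(-48.75°) = -0.0100 + 0.6527 = 0.6427.
θ_z = arccos(0.6427) = 50.01°, so the elevation is 90° − 50.01° = 39.99°.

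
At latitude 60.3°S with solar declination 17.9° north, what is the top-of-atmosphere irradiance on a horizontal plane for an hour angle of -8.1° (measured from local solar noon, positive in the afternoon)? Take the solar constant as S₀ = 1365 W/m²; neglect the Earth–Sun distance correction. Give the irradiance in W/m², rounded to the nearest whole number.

273 W/m²

cos θ_z = sin φ sin δ + cos φ cos δ cos H = (-0.8686)(0.3074) + (0.4955)(0.9516)(0.9900) = 0.1998.
Top-of-atmosphere irradiance = S₀ cos θ_z = 1365 × 0.1998 = 272.73 W/m².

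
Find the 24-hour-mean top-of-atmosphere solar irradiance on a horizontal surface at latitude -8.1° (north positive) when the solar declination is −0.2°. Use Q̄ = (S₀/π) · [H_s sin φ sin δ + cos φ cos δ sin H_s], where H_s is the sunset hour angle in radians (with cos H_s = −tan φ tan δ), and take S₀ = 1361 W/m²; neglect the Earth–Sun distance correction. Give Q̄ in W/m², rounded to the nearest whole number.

cos H_s = −tan(-8.1°) · tan(-0.2°) = -0.0005, so H_s = arccos(-0.0005) = 90.03°. In radians, H_s = 1.5713.
H_s sin φ sin δ = 1.5713 × -0.1409 × -0.0035 = 0.0008.
cos φ cos δ sin H_s = 0.9900 × 1.0000 × 1.0000 = 0.9900.
Q̄ = (1361/π) × (0.0008 + 0.9900) = 433.22 × 0.9908 = 429.23 W/m².

429 W/m²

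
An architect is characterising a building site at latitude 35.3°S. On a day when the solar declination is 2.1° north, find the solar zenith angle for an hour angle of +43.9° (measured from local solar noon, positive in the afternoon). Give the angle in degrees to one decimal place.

With φ = -35.3°, δ = 2.1°, H = 43.90°: sin φ sin δ = -0.0212, cos φ cos δ cos H = 0.5877, so cos θ_z = 0.5665.
θ_z = arccos(0.5665) = 55.49°.

55.5°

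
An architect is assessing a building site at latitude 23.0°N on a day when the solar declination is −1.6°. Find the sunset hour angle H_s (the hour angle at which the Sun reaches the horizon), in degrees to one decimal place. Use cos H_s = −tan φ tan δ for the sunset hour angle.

cos H_s = −tan(23.0°) · tan(-1.6°) = 0.0119, so H_s = arccos(0.0119) = 89.32°.

89.3°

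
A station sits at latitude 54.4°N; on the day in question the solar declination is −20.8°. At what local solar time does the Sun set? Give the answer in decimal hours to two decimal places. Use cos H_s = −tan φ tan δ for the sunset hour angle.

15.86 h

−tan φ tan δ = −(1.3968)(-0.3799) = 0.5306; H_s = arccos(0.5306) = 57.95°.
Sunset is at 12 + H_s/15 = 12 + 3.863 = 15.863 h local solar time.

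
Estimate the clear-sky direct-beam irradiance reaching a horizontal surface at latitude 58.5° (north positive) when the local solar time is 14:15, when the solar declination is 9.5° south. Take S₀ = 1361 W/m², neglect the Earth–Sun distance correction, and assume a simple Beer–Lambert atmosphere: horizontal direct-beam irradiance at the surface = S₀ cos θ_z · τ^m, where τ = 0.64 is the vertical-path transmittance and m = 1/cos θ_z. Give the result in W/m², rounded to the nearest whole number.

83 W/m²

Hour angle H = 15° × (14.25 − 12) = 33.75°.
cos θ_z = sin φ sin δ + cos φ cos δ cos H = (0.8526)(-0.1650) + (0.5225)(0.9863)(0.8315) = 0.2878.
Air mass m = 1/cos θ_z = 1/0.2878 = 3.475; τ^m = 0.64^3.475 = 0.2121.
Surface direct beam = 1361 × 0.2878 × 0.2121 = 83.08 W/m².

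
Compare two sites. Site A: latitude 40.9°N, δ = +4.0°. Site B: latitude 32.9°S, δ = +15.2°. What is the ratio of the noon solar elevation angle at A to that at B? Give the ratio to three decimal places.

A: 90° − |40.9 − (4.0)| = 53.10°.
B: 90° − |-32.9 − (15.2)| = 41.90°.
Ratio A/B = 53.1000 / 41.9000 = 1.2673.

1.267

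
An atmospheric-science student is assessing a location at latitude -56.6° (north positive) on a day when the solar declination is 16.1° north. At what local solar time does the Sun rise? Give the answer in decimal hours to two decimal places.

7.73 h

cos H_s = −tan(-56.6°) · tan(16.1°) = 0.4377, so H_s = arccos(0.4377) = 64.04°.
Sunrise is at 12 − H_s/15 = 12 − 4.269 = 7.731 h local solar time.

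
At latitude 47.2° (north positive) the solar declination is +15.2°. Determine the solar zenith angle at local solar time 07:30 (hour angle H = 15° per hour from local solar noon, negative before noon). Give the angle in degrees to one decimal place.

63.7°

Hour angle H = 15° × (7.5 − 12) = -67.50°.
With φ = 47.2°, δ = 15.2°, H = -67.50°: sin φ sin δ = 0.1924, cos φ cos δ cos H = 0.2509, so cos θ_z = 0.4433.
θ_z = arccos(0.4433) = 63.69°.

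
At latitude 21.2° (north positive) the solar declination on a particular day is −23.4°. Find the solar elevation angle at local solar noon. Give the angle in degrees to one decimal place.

At local solar noon the hour angle is zero, so the elevation is 90° − |φ − δ| = 90° − |21.2° − (-23.4°)| = 90° − 44.6° = 45.4°.

45.4°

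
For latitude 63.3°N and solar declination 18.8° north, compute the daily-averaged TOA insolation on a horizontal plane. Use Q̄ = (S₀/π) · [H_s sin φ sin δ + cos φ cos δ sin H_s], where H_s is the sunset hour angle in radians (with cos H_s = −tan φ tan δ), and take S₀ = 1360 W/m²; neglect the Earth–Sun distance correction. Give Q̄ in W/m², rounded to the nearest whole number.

424 W/m²

cos H_s = −tan(63.3°) · tan(18.8°) = -0.6769, so H_s = arccos(-0.6769) = 132.60°. In radians, H_s = 2.3143.
H_s sin φ sin δ = 2.3143 × 0.8934 × 0.3223 = 0.6664.
cos φ cos δ sin H_s = 0.4493 × 0.9466 × 0.7361 = 0.3131.
Q̄ = (1360/π) × (0.6664 + 0.3131) = 432.90 × 0.9795 = 424.03 W/m².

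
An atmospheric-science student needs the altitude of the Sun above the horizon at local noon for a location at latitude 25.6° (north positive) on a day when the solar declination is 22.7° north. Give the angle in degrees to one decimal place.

At local solar noon the hour angle is zero, so the elevation is 90° − |φ − δ| = 90° − |25.6° − (22.7°)| = 90° − 2.9° = 87.1°.

87.1°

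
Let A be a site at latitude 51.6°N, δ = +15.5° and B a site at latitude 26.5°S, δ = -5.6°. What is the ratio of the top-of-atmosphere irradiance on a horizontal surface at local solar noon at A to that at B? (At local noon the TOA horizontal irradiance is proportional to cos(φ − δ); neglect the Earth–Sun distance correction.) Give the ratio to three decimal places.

0.865

A: cos θ_z = cos(51.6° − (15.5°)) = 0.8080.
B: cos θ_z = cos(-26.5° − (-5.6°)) = 0.9342.
Ratio A/B = 0.8080 / 0.9342 = 0.8649.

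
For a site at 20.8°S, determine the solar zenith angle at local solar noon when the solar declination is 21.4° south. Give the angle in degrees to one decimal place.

0.6°

At local solar noon the hour angle is zero, so the zenith angle is |φ − δ| = |-20.8° − (-21.4°)| = 0.6°.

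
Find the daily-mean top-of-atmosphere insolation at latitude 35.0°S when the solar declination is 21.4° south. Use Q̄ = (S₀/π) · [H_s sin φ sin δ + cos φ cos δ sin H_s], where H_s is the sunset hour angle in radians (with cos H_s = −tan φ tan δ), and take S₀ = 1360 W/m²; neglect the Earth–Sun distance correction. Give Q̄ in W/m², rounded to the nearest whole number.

cos H_s = −tan(-35.0°) · tan(-21.4°) = -0.2744, so H_s = arccos(-0.2744) = 105.93°. In radians, H_s = 1.8488.
H_s sin φ sin δ = 1.8488 × -0.5736 × -0.3649 = 0.3870.
cos φ cos δ sin H_s = 0.8192 × 0.9311 × 0.9616 = 0.7335.
Q̄ = (1360/π) × (0.3870 + 0.7335) = 432.90 × 1.1205 = 485.06 W/m².

485 W/m²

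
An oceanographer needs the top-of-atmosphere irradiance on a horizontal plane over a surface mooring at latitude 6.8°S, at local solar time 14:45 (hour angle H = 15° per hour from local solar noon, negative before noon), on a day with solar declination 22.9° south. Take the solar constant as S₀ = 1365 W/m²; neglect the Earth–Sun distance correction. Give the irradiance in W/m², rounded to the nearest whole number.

1002 W/m²

Hour angle H = 15° × (14.75 − 12) = 41.25°.
cos θ_z = sin(-6.8°) sin(-22.9°) + cos(-6.8°) cos(-22.9°) cos(41.25°) = 0.0461 + 0.6877 = 0.7338.
Top-of-atmosphere irradiance = S₀ cos θ_z = 1365 × 0.7338 = 1001.64 W/m².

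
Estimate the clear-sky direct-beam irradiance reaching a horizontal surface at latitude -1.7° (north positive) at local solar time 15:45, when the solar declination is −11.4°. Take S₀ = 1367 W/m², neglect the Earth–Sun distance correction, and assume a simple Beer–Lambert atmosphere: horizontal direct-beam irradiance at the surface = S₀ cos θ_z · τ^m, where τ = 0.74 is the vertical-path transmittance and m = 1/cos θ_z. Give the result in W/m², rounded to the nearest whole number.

435 W/m²

Hour angle H = 15° × (15.75 − 12) = 56.25°.
cos θ_z = sin φ sin δ + cos φ cos δ cos H = (-0.0297)(-0.1977) + (0.9996)(0.9803)(0.5556) = 0.5503.
Air mass m = 1/cos θ_z = 1/0.5503 = 1.817; τ^m = 0.74^1.817 = 0.5786.
Surface direct beam = 1367 × 0.5503 × 0.5786 = 435.26 W/m².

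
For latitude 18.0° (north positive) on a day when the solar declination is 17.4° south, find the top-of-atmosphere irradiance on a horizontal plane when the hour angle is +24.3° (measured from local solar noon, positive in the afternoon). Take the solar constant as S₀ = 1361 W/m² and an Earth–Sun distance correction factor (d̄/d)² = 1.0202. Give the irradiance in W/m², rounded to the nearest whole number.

With φ = 18.0°, δ = -17.4°, H = 24.30°: sin φ sin δ = -0.0924, cos φ cos δ cos H = 0.8271, so cos θ_z = 0.7347.
Top-of-atmosphere irradiance = S₀ (d̄/d)² cos θ_z = 1361 × 1.0202 × 0.7347 = 1020.13 W/m².

1020 W/m²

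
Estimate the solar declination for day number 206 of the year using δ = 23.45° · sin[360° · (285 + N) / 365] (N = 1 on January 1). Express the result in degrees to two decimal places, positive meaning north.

+19.38°

360 × (285 + 206) / 365 = 484.274°; sin(484.274°) = 0.8264.
δ = 23.45 × 0.8264 = 19.379° ≈ +19.38°.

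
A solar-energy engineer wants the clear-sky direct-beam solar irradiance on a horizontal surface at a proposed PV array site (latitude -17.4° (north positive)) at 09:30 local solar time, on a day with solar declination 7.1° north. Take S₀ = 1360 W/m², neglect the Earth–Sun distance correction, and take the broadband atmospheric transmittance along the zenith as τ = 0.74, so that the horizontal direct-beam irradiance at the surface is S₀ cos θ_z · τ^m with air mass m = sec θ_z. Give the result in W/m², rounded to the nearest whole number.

Hour angle H = 15° × (9.5 − 12) = -37.50°.
With φ = -17.4°, δ = 7.1°, H = -37.50°: sin φ sin δ = -0.0370, cos φ cos δ cos H = 0.7512, so cos θ_z = 0.7142.
Air mass m = 1/cos θ_z = 1/0.7142 = 1.400; τ^m = 0.74^1.400 = 0.6560.
Surface direct beam = 1360 × 0.7142 × 0.6560 = 637.18 W/m².

637 W/m²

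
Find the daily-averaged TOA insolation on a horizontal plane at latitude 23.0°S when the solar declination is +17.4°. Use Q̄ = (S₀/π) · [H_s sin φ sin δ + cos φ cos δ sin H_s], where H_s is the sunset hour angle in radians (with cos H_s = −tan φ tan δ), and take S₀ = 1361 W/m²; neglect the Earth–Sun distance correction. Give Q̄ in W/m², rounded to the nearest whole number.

304 W/m²

The sunset hour angle satisfies cos H_s = −tan φ tan δ = 0.1330, giving H_s = 82.36°. In radians, H_s = 1.4375.
H_s sin φ sin δ = 1.4375 × -0.3907 × 0.2990 = -0.1679.
cos φ cos δ sin H_s = 0.9205 × 0.9542 × 0.9911 = 0.8705.
Q̄ = (1361/π) × (-0.1679 + 0.8705) = 433.22 × 0.7026 = 304.38 W/m².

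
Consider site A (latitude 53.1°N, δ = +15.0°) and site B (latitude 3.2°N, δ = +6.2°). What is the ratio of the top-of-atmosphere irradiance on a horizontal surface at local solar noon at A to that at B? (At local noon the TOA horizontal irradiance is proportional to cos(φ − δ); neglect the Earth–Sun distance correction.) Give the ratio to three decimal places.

A: cos θ_z = cos(53.1° − (15.0°)) = 0.7869.
B: cos θ_z = cos(3.2° − (6.2°)) = 0.9986.
Ratio A/B = 0.7869 / 0.9986 = 0.7880.

0.788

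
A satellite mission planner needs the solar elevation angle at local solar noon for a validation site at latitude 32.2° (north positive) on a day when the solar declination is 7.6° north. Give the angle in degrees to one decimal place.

At local solar noon the hour angle is zero, so the elevation is 90° − |φ − δ| = 90° − |32.2° − (7.6°)| = 90° − 24.6° = 65.4°.

65.4°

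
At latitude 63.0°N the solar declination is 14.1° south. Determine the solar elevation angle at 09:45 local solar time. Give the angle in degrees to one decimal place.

Hour angle H = 15° × (9.75 − 12) = -33.75°.
cos θ_z = sin φ sin δ + cos φ cos δ cos H = (0.8910)(-0.2436) + (0.4540)(0.9699)(0.8315) = 0.1491.
θ_z = arccos(0.1491) = 81.43°, so the elevation is 90° − 81.43° = 8.57°.

8.6°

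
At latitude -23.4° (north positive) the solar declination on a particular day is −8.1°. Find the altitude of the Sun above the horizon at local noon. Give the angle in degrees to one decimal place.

74.7°

At local solar noon the hour angle is zero, so the elevation is 90° − |φ − δ| = 90° − |-23.4° − (-8.1°)| = 90° − 15.3° = 74.7°.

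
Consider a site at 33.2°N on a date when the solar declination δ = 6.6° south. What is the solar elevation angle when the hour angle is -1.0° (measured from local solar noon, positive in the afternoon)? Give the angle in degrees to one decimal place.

50.2°

cos θ_z = sin φ sin δ + cos φ cos δ cos H = (0.5476)(-0.1149) + (0.8368)(0.9934)(0.9998) = 0.7682.
θ_z = arccos(0.7682) = 39.81°, so the elevation is 90° − 39.81° = 50.19°.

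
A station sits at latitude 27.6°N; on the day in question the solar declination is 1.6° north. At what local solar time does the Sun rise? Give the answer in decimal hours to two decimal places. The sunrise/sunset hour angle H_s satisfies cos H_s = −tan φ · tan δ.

5.94 h

−tan φ tan δ = −(0.5228)(0.0279) = -0.0146; H_s = arccos(-0.0146) = 90.84°.
Sunrise is at 12 − H_s/15 = 12 − 6.056 = 5.944 h local solar time.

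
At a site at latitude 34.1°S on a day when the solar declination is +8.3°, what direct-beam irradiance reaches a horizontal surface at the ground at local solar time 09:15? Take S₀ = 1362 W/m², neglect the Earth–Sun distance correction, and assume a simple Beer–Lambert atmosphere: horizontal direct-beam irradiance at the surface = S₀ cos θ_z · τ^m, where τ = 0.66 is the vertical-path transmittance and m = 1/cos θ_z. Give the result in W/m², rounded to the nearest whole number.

335 W/m²

Hour angle H = 15° × (9.25 − 12) = -41.25°.
cos θ_z = sin(-34.1°) sin(8.3°) + cos(-34.1°) cos(8.3°) cos(-41.25°) = -0.0809 + 0.6160 = 0.5351.
Air mass m = 1/cos θ_z = 1/0.5351 = 1.869; τ^m = 0.66^1.869 = 0.4600.
Surface direct beam = 1362 × 0.5351 × 0.4600 = 335.25 W/m².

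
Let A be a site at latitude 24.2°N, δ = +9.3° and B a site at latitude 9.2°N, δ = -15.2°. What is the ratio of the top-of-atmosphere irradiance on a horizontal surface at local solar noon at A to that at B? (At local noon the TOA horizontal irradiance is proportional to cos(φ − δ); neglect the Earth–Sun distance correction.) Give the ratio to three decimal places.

1.061

A: cos θ_z = cos(24.2° − (9.3°)) = 0.9664.
B: cos θ_z = cos(9.2° − (-15.2°)) = 0.9107.
Ratio A/B = 0.9664 / 0.9107 = 1.0612.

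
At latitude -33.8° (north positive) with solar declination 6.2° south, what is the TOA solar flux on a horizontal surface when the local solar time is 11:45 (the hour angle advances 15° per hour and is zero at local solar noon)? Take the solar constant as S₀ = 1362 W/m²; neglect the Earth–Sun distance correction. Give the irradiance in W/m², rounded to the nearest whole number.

1205 W/m²

Hour angle H = 15° × (11.75 − 12) = -3.75°.
cos θ_z = sin(-33.8°) sin(-6.2°) + cos(-33.8°) cos(-6.2°) cos(-3.75°) = 0.0601 + 0.8244 = 0.8845.
Top-of-atmosphere irradiance = S₀ cos θ_z = 1362 × 0.8845 = 1204.69 W/m².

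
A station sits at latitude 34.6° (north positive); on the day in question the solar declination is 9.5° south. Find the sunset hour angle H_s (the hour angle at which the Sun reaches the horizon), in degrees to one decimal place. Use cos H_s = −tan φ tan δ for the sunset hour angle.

83.4°

cos H_s = −tan(34.6°) · tan(-9.5°) = 0.1154, so H_s = arccos(0.1154) = 83.37°.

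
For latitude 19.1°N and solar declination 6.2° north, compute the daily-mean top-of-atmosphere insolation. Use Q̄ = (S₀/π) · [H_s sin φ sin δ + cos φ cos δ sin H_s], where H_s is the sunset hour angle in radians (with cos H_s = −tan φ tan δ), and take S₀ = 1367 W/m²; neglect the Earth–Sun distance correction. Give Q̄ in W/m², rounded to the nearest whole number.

433 W/m²

The sunset hour angle satisfies cos H_s = −tan φ tan δ = -0.0376, giving H_s = 92.15°. In radians, H_s = 1.6083.
H_s sin φ sin δ = 1.6083 × 0.3272 × 0.1080 = 0.0568.
cos φ cos δ sin H_s = 0.9449 × 0.9942 × 0.9993 = 0.9388.
Q̄ = (1367/π) × (0.0568 + 0.9388) = 435.13 × 0.9956 = 433.22 W/m².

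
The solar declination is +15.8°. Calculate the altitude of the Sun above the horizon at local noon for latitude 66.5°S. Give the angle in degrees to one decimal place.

7.7°

At local solar noon the hour angle is zero, so the elevation is 90° − |φ − δ| = 90° − |-66.5° − (15.8°)| = 90° − 82.3° = 7.7°.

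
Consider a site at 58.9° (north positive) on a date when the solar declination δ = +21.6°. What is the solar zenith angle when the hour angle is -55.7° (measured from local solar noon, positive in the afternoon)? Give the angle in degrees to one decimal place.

54.1°

With φ = 58.9°, δ = 21.6°, H = -55.70°: sin φ sin δ = 0.3152, cos φ cos δ cos H = 0.2706, so cos θ_z = 0.5858.
θ_z = arccos(0.5858) = 54.14°.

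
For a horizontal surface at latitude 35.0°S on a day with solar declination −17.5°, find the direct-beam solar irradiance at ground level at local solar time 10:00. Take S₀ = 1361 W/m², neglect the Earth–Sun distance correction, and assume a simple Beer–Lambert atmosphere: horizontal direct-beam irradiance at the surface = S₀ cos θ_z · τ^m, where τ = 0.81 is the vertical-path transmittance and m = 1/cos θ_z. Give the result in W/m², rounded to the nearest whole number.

902 W/m²

Hour angle H = 15° × (10 − 12) = -30.00°.
cos θ_z = sin(-35.0°) sin(-17.5°) + cos(-35.0°) cos(-17.5°) cos(-30.00°) = 0.1725 + 0.6766 = 0.8491.
Air mass m = 1/cos θ_z = 1/0.8491 = 1.178; τ^m = 0.81^1.178 = 0.7802.
Surface direct beam = 1361 × 0.8491 × 0.7802 = 901.62 W/m².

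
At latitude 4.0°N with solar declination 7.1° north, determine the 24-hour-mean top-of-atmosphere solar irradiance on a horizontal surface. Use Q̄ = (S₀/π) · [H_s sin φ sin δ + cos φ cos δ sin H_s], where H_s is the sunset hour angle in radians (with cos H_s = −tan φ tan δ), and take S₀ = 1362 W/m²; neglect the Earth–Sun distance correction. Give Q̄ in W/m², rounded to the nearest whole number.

435 W/m²

The sunset hour angle satisfies cos H_s = −tan φ tan δ = -0.0087, giving H_s = 90.50°. In radians, H_s = 1.5795.
H_s sin φ sin δ = 1.5795 × 0.0698 × 0.1236 = 0.0136.
cos φ cos δ sin H_s = 0.9976 × 0.9923 × 1.0000 = 0.9899.
Q̄ = (1362/π) × (0.0136 + 0.9899) = 433.54 × 1.0035 = 435.06 W/m².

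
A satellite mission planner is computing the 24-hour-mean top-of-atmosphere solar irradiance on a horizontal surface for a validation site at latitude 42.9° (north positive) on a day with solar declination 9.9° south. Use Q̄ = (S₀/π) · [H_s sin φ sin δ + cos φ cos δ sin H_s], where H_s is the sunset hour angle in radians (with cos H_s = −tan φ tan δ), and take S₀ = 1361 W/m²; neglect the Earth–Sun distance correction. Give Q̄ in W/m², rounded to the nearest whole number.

cos H_s = −tan(42.9°) · tan(-9.9°) = 0.1622, so H_s = arccos(0.1622) = 80.67°. In radians, H_s = 1.4080.
H_s sin φ sin δ = 1.4080 × 0.6807 × -0.1719 = -0.1648.
cos φ cos δ sin H_s = 0.7325 × 0.9851 × 0.9868 = 0.7121.
Q̄ = (1361/π) × (-0.1648 + 0.7121) = 433.22 × 0.5473 = 237.10 W/m².

237 W/m²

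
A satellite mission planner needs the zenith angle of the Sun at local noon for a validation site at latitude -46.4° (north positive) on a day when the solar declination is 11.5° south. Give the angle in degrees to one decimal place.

At local solar noon the hour angle is zero, so the zenith angle is |φ − δ| = |-46.4° − (-11.5°)| = 34.9°.

34.9°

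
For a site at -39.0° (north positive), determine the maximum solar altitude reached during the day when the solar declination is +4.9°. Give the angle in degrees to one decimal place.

46.1°

At local solar noon the hour angle is zero, so the elevation is 90° − |φ − δ| = 90° − |-39.0° − (4.9°)| = 90° − 43.9° = 46.1°.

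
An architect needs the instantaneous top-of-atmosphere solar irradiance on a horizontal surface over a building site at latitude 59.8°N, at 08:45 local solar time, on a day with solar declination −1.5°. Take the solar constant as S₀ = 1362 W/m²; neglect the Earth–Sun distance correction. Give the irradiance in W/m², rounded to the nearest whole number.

Hour angle H = 15° × (8.75 − 12) = -48.75°.
cos θ_z = sin(59.8°) sin(-1.5°) + cos(59.8°) cos(-1.5°) cos(-48.75°) = -0.0226 + 0.3316 = 0.3090.
Top-of-atmosphere irradiance = S₀ cos θ_z = 1362 × 0.3090 = 420.86 W/m².

421 W/m²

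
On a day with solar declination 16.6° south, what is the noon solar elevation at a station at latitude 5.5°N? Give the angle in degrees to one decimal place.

67.9°

At local solar noon the hour angle is zero, so the elevation is 90° − |φ − δ| = 90° − |5.5° − (-16.6°)| = 90° − 22.1° = 67.9°.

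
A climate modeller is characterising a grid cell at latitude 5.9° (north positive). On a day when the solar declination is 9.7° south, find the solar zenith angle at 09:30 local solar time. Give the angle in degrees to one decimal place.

40.5°

Hour angle H = 15° × (9.5 − 12) = -37.50°.
cos θ_z = sin φ sin δ + cos φ cos δ cos H = (0.1028)(-0.1685) + (0.9947)(0.9857)(0.7934) = 0.7606.
θ_z = arccos(0.7606) = 40.48°.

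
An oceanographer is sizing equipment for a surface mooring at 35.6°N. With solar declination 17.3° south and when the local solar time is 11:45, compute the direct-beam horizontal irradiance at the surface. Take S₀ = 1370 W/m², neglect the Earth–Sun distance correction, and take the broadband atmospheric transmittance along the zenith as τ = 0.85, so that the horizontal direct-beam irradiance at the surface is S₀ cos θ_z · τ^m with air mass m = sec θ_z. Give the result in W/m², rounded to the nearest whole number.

Hour angle H = 15° × (11.75 − 12) = -3.75°.
cos θ_z = sin(35.6°) sin(-17.3°) + cos(35.6°) cos(-17.3°) cos(-3.75°) = -0.1731 + 0.7747 = 0.6016.
Air mass m = 1/cos θ_z = 1/0.6016 = 1.662; τ^m = 0.85^1.662 = 0.7633.
Surface direct beam = 1370 × 0.6016 × 0.7633 = 629.11 W/m².

629 W/m²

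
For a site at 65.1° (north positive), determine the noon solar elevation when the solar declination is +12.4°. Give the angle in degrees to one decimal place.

37.3°

At local solar noon the hour angle is zero, so the elevation is 90° − |φ − δ| = 90° − |65.1° − (12.4°)| = 90° − 52.7° = 37.3°.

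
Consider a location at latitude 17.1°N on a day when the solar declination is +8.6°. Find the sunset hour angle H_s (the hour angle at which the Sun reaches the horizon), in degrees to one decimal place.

cos H_s = −tan(17.1°) · tan(8.6°) = -0.0465, so H_s = arccos(-0.0465) = 92.67°.

92.7°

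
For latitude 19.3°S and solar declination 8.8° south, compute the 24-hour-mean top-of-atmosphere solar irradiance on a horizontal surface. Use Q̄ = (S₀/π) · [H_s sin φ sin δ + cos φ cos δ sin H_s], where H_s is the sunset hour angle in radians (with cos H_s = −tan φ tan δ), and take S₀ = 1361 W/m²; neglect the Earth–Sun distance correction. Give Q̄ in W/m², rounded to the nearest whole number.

439 W/m²

The sunset hour angle satisfies cos H_s = −tan φ tan δ = -0.0542, giving H_s = 93.11°. In radians, H_s = 1.6251.
H_s sin φ sin δ = 1.6251 × -0.3305 × -0.1530 = 0.0822.
cos φ cos δ sin H_s = 0.9438 × 0.9882 × 0.9985 = 0.9313.
Q̄ = (1361/π) × (0.0822 + 0.9313) = 433.22 × 1.0135 = 439.07 W/m².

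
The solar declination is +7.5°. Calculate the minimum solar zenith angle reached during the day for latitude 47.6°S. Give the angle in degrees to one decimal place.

55.1°

At local solar noon the hour angle is zero, so the zenith angle is |φ − δ| = |-47.6° − (7.5°)| = 55.1°.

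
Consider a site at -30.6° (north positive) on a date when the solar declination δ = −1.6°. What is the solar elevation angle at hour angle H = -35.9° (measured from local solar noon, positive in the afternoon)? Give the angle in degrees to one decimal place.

With φ = -30.6°, δ = -1.6°, H = -35.90°: sin φ sin δ = 0.0142, cos φ cos δ cos H = 0.6970, so cos θ_z = 0.7112.
θ_z = arccos(0.7112) = 44.67°, so the elevation is 90° − 44.67° = 45.33°.

45.3°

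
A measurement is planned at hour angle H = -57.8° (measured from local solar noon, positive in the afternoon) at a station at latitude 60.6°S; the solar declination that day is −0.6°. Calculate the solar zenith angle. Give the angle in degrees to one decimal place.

74.3°

cos θ_z = sin φ sin δ + cos φ cos δ cos H = (-0.8712)(-0.0105) + (0.4909)(0.9999)(0.5329) = 0.2707.
θ_z = arccos(0.2707) = 74.29°.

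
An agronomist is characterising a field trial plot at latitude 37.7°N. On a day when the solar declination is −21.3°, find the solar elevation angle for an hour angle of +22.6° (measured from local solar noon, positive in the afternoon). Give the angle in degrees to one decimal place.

27.3°

cos θ_z = sin(37.7°) sin(-21.3°) + cos(37.7°) cos(-21.3°) cos(22.60°) = -0.2221 + 0.6806 = 0.4585.
θ_z = arccos(0.4585) = 62.71°, so the elevation is 90° − 62.71° = 27.29°.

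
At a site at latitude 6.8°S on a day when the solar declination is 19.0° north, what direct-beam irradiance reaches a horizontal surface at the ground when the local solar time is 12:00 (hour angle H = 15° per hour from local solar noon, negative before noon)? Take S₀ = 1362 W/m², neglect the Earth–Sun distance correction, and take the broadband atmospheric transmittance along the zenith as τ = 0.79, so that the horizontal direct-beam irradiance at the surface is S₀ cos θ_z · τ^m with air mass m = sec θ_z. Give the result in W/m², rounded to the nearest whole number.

Hour angle H = 15° × (12 − 12) = 0.00°.
With φ = -6.8°, δ = 19.0°, H = 0.00°: sin φ sin δ = -0.0385, cos φ cos δ cos H = 0.9389, so cos θ_z = 0.9004.
Air mass m = 1/cos θ_z = 1/0.9004 = 1.111; τ^m = 0.79^1.111 = 0.7696.
Surface direct beam = 1362 × 0.9004 × 0.7696 = 943.79 W/m².

944 W/m²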